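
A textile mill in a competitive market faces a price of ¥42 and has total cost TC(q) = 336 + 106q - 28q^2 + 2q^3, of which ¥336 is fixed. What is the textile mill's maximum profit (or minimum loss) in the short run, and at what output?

AVC = 106 - 28q + 2q^2 has its minimum ¥8 at q = 7; price ¥42 clears that bar, so the firm operates.
MC = 106 - 56q + 6q^2. Setting P = MC and taking the root on the rising branch gives q* = 8.
TR = 42·8 = 336. TC = 336 + 80 = 416. Profit = 336 − 416 = -¥80.
By producing, the firm covers all variable cost plus ¥256 of fixed cost; shutting down would lose the full ¥336.

Profit = -¥80 at q = 8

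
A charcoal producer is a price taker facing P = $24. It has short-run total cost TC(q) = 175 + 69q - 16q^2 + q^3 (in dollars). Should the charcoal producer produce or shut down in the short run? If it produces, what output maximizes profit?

Produce at q = 9

Strip out fixed cost: VC = 69q - 16q^2 + q^3. Then AVC = 69 - 16q + q^2 and MC = 69 - 32q + 3q^2.
The AVC parabola has its vertex at q = 16/2 = 8, where AVC = 69 - 16·8 + 8^2 = $5.
Since P = $24 ≥ min AVC = $5, price covers variable cost and the firm should produce.
Solving P = MC: 45 - 32q + 3q^2 = 0 ⇒ q = 5/3 or 9. On the upward-sloping branch, q* = 9.
Check: AVC at q = 9 is $6 ≤ P, so revenue covers variable cost.
Profit = P·q − TC = 24·9 − 229 = -$13, a loss, but smaller than the $175 fixed cost the firm would lose by shutting down.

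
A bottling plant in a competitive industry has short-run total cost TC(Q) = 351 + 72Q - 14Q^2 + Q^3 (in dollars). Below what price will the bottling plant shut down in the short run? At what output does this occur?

Short-run supply begins at min AVC. From VC = 72Q - 14Q^2 + Q^3, AVC = 72 - 14Q + Q^2.
At the minimum of AVC, MC = AVC. MC = 72 - 28Q + 3Q^2; setting MC = AVC gives 2Q^2 - 14Q = 0, so Q = 7. min AVC = 23.
The firm shuts down for any P below $23.

$23 per unit, at Q = 7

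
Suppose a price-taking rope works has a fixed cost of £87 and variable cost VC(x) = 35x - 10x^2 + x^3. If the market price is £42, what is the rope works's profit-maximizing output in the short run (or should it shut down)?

Produce at x = 7

Strip out fixed cost: VC = 35x - 10x^2 + x^3. Then AVC = 35 - 10x + x^2 and MC = 35 - 20x + 3x^2.
AVC hits its minimum where MC = AVC, at x = 5, giving min AVC = 35 - 10·5 + 5^2 = £10.
P = £42 exceeds min AVC = £10, so the firm stays open.
Set P = MC: 42 = 35 - 20x + 3x^2 → -7 - 20x + 3x^2 = 0. The roots are x = -1/3 and x = 7; the profit-maximizing output is on the rising part of MC, so x* = 7.
Check: AVC at x = 7 is £14 ≤ P, so revenue covers variable cost.
Profit = P·x − TC = 42·7 − 185 = £109.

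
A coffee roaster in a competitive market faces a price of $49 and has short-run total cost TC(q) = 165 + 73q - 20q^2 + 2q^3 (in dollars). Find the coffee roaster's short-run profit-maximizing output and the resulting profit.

AVC = 73 - 20q + 2q^2 has its minimum $23 at q = 5; price $49 clears that bar, so the firm operates.
MC = 73 - 40q + 6q^2. Setting P = MC and taking the root on the rising branch gives q* = 6.
TR = 49·6 = 294. TC = 165 + 150 = 315. Profit = 294 − 315 = -$21.
That loss of $21 beats the $165 the firm would lose by shutting down; producing recovers $144 of fixed cost.

Profit = -$21 at q = 6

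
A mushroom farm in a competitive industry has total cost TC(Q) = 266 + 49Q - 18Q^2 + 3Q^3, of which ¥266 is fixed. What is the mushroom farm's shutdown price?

¥22 per unit

The firm shuts down when price falls below the minimum of average variable cost. AVC = VC/Q = 49 - 18Q + 3Q^2.
dAVC/dQ = -18 + 6Q = 0 gives Q = 3. min AVC = 49 - 18·3 + 3·3^2 = 22.
For P < ¥22 the firm produces nothing.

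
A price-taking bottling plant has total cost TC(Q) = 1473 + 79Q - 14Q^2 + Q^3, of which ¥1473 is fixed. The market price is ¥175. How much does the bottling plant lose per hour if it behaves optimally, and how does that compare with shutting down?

Profit = -¥33 at Q = 12

AVC = 79 - 14Q + Q^2; min AVC = ¥30 at Q = 7. Since P = ¥175 ≥ min AVC, the firm produces.
MC = 79 - 28Q + 3Q^2. Setting P = MC and taking the root on the rising branch gives Q* = 12.
TR = 175·12 = 2100. TC = 1473 + 660 = 2133. Profit = 2100 − 2133 = -¥33.
That loss of ¥33 beats the ¥1473 the firm would lose by shutting down; producing recovers ¥1440 of fixed cost.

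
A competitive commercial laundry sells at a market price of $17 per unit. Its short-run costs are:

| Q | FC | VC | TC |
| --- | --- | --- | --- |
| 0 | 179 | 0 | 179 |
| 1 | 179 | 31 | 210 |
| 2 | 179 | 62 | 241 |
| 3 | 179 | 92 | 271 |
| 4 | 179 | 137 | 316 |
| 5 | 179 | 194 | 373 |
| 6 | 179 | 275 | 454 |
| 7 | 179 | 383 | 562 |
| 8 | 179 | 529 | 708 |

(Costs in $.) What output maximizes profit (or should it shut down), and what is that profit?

Q = 0 (shut down); profit = -$179

Compute π = P·Q − TC at each output: Q=0: -179; Q=1: -193; Q=2: -207; Q=3: -220; Q=4: -248; Q=5: -288; Q=6: -352; Q=7: -443; Q=8: -572.
Profit is highest at Q = 0. Equivalently, the lowest AVC in the table is 92/3 ≈ $30.67 at Q = 3, and P = $17 falls below it — price never covers variable cost, so the firm shuts down and loses only its fixed cost.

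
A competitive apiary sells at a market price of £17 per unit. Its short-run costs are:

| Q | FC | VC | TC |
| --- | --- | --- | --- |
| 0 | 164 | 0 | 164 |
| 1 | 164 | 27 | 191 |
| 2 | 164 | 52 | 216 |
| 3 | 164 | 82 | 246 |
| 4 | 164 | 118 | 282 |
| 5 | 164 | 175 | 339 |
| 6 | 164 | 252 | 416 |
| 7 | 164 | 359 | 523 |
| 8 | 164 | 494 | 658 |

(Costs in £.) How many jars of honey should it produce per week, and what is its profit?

Q = 0 (shut down); profit = -£164

Tabulate TR − TC: Q=0: -164; Q=1: -174; Q=2: -182; Q=3: -195; Q=4: -214; Q=5: -254; Q=6: -314; Q=7: -404; Q=8: -522.
Profit is highest at Q = 0. Equivalently, the lowest AVC in the table is 52/2 ≈ £26 at Q = 2, and P = £17 falls below it — price never covers variable cost, so the firm shuts down and loses only its fixed cost.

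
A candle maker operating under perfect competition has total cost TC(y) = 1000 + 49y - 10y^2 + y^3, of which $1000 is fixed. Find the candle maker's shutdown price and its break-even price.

Shutdown price = $24; break-even price = $149

AVC = 49 - 10y + y^2; minimized at y = 5, giving min AVC = $24. That is the shutdown price.
ATC = 1000/y + 49 - 10y + y^2. Setting dATC/dy = −1000/y^2 − 10 + 2y = 0 gives y = 10 (since 2·10^3 − 10·10^2 = 1000).
min ATC = 1000/10 + 49 − 10·10 + 10^2 = $149. That is the break-even price.
For $24 ≤ P < $149 the firm produces at a loss; below $24 it shuts down.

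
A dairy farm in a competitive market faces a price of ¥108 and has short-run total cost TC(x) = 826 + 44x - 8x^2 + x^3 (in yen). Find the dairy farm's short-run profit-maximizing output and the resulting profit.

AVC = 44 - 8x + x^2 has its minimum ¥28 at x = 4; price ¥108 clears that bar, so the firm operates.
MC = 44 - 16x + 3x^2. Setting P = MC and taking the root on the rising branch gives x* = 8.
TR = 108·8 = 864. TC = 826 + 352 = 1178. Profit = 864 − 1178 = -¥314.
Shutting down would mean losing the fixed cost of ¥826, so operating at a loss of ¥314 is better by ¥512.

Profit = -¥314 at x = 8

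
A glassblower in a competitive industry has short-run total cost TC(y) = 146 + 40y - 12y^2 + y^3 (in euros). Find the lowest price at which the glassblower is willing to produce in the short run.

The firm shuts down when price falls below the minimum of average variable cost. AVC = VC/y = 40 - 12y + y^2.
dAVC/dy = -12 + 2y = 0 gives y = 6. min AVC = 40 - 12·6 + 6^2 = 4.
The firm shuts down for any P below €4.

€4 per unit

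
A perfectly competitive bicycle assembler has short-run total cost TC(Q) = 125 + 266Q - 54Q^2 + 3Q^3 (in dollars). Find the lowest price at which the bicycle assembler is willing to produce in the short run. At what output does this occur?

$23 per unit, at Q = 9

Short-run supply begins at min AVC. From VC = 266Q - 54Q^2 + 3Q^3, AVC = 266 - 54Q + 3Q^2.
At the minimum of AVC, MC = AVC. MC = 266 - 108Q + 9Q^2; setting MC = AVC gives 6Q^2 - 54Q = 0, so Q = 9. min AVC = 23.
The firm shuts down for any P below $23.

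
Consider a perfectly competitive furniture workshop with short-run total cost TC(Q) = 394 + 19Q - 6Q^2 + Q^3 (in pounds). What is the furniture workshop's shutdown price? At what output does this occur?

Short-run supply begins at min AVC. From VC = 19Q - 6Q^2 + Q^3, AVC = 19 - 6Q + Q^2.
At the minimum of AVC, MC = AVC. MC = 19 - 12Q + 3Q^2; setting MC = AVC gives 2Q^2 - 6Q = 0, so Q = 3. min AVC = 10.
For P < £10 the firm produces nothing.

£10 per unit, at Q = 3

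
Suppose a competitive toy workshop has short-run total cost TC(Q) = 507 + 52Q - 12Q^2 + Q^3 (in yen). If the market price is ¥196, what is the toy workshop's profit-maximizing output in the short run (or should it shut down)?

Produce at Q = 12

Variable cost is VC = 52Q - 12Q^2 + Q^3, so AVC = VC/Q = 52 - 12Q + Q^2 and MC = dTC/dQ = 52 - 24Q + 3Q^2.
AVC hits its minimum where MC = AVC, at Q = 6, giving min AVC = 52 - 12·6 + 6^2 = ¥16.
Since P = ¥196 ≥ min AVC = ¥16, price covers variable cost and the firm should produce.
Solving P = MC: -144 - 24Q + 3Q^2 = 0 ⇒ Q = -4 or 12. On the upward-sloping branch, Q* = 12.
Check: AVC at Q = 12 is ¥52 ≤ P, so revenue covers variable cost.
Profit = P·Q − TC = 196·12 − 1131 = ¥1221.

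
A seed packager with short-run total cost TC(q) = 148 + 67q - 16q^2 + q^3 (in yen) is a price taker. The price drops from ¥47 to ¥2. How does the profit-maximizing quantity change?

Output falls from 10 to 0 (the firm shuts down)

MC = 67 - 32q + 3q^2; the shutdown threshold is min AVC = ¥3 (at q = 8).
With P = ¥47 above the shutdown price, P = MC gives q = 10.
At P = ¥2 < min AVC = ¥3, price no longer covers variable cost at any output, so the firm shuts down: q = 0.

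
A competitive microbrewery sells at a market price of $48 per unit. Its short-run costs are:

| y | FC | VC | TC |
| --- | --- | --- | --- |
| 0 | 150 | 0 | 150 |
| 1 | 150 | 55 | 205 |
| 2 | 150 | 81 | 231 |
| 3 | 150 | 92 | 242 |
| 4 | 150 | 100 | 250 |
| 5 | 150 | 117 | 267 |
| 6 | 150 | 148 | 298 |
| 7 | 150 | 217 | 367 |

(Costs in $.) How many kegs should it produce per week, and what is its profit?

Tabulate TR − TC: y=0: -150; y=1: -157; y=2: -135; y=3: -98; y=4: -58; y=5: -27; y=6: -10; y=7: -31.
Profit is maximized at y = 6. AVC there is 148/6 = $24.67 ≤ P, so producing beats shutting down (which would give -$150).

y = 6; profit = -$10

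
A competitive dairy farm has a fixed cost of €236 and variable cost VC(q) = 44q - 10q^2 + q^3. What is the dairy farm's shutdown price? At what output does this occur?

€19 per unit, at q = 5

The firm shuts down when price falls below the minimum of average variable cost. AVC = VC/q = 44 - 10q + q^2.
dAVC/dq = -10 + 2q = 0 gives q = 5. min AVC = 44 - 10·5 + 5^2 = 19.
The firm shuts down for any P below €19.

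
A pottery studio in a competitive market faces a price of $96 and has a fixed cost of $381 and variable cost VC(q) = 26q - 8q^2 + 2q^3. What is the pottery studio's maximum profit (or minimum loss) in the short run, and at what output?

Profit = -$81 at q = 5

AVC = 26 - 8q + 2q^2; min AVC = $18 at q = 2. Since P = $96 ≥ min AVC, the firm produces.
MC = 26 - 16q + 6q^2. Setting P = MC and taking the root on the rising branch gives q* = 5.
TR = 96·5 = 480. TC = 381 + 180 = 561. Profit = 480 − 561 = -$81.
By producing, the firm covers all variable cost plus $300 of fixed cost; shutting down would lose the full $381.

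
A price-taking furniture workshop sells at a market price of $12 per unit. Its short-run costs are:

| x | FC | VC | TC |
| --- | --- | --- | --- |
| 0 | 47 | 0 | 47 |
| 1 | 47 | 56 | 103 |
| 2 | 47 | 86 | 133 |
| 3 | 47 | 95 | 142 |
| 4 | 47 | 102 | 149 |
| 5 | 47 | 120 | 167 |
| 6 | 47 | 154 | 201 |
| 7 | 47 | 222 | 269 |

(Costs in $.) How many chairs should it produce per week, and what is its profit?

Compute π = P·x − TC at each output: x=0: -47; x=1: -91; x=2: -109; x=3: -106; x=4: -101; x=5: -107; x=6: -129; x=7: -185.
Profit is highest at x = 0. Equivalently, the lowest AVC in the table is 120/5 ≈ $24 at x = 5, and P = $12 falls below it — price never covers variable cost, so the firm shuts down and loses only its fixed cost.

x = 0 (shut down); profit = -$47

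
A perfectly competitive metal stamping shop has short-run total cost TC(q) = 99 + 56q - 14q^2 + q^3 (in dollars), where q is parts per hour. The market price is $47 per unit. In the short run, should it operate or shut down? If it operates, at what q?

From TC, MC = TC'(q) = 56 - 28q + 3q^2 and AVC = VC/q = 56 - 14q + q^2.
AVC is minimized where dAVC/dq = -14 + 2q = 0, at q = 7; min AVC = 56 - 14·7 + 7^2 = $7.
Because $47 ≥ $7, revenue can cover variable cost; the firm operates.
P = MC gives 9 - 28q + 3q^2 = 0, with roots 1/3 and 9. Take the larger (rising MC): q* = 9.
Check: AVC at q = 9 is $11 ≤ P, so revenue covers variable cost.
Profit = P·q − TC = 47·9 − 198 = $225.

Produce at q = 9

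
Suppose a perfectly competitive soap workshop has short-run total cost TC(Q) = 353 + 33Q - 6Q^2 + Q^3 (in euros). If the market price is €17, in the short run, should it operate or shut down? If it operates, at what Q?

Shut down

Variable cost is VC = 33Q - 6Q^2 + Q^3, so AVC = VC/Q = 33 - 6Q + Q^2 and MC = dTC/dQ = 33 - 12Q + 3Q^2.
AVC hits its minimum where MC = AVC, at Q = 3, giving min AVC = 33 - 6·3 + 3^2 = €24.
P = €17 lies below min AVC = €24; no output level covers variable cost.
The firm minimizes its loss by shutting down and losing only its fixed cost of €353.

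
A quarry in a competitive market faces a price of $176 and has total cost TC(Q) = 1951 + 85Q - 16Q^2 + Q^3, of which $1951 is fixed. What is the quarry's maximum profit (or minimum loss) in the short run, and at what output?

AVC = 85 - 16Q + Q^2; min AVC = $21 at Q = 8. Since P = $176 ≥ min AVC, the firm produces.
With MC = 85 - 32Q + 3Q^2, P = MC on the upward-sloping part at Q* = 13.
TR = 176·13 = 2288. TC = 1951 + 598 = 2549. Profit = 2288 − 2549 = -$261.
Shutting down would mean losing the fixed cost of $1951, so operating at a loss of $261 is better by $1690.

Profit = -$261 at Q = 13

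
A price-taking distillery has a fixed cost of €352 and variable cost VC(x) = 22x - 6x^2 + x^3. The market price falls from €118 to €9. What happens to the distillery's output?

Output falls from 8 to 0 (the firm shuts down)

MC = 22 - 12x + 3x^2; the shutdown threshold is min AVC = €13 (at x = 3).
With P = €118 above the shutdown price, P = MC gives x = 8.
At P = €9 < min AVC = €13, price no longer covers variable cost at any output, so the firm shuts down: x = 0.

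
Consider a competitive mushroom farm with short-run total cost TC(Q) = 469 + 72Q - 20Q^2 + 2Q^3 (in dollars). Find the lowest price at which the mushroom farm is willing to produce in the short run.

Short-run supply begins at min AVC. From VC = 72Q - 20Q^2 + 2Q^3, AVC = 72 - 20Q + 2Q^2.
At the minimum of AVC, MC = AVC. MC = 72 - 40Q + 6Q^2; setting MC = AVC gives 4Q^2 - 20Q = 0, so Q = 5. min AVC = 22.
The firm shuts down for any P below $22.

$22 per unit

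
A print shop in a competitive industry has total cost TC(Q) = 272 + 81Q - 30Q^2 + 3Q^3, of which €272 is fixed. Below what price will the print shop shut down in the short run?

€6 per unit

Short-run supply begins at min AVC. From VC = 81Q - 30Q^2 + 3Q^3, AVC = 81 - 30Q + 3Q^2.
dAVC/dQ = -30 + 6Q = 0 gives Q = 5. min AVC = 81 - 30·5 + 3·5^2 = 6.
So the shutdown price is €6.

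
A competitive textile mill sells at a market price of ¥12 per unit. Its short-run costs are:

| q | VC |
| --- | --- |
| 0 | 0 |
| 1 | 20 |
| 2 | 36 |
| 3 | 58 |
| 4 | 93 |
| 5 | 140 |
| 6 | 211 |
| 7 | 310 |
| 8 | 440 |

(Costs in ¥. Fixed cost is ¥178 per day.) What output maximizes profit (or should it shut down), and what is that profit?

q = 0 (shut down); profit = -¥178

Compute π = P·q − TC at each output: q=0: -178; q=1: -186; q=2: -190; q=3: -200; q=4: -223; q=5: -258; q=6: -317; q=7: -404; q=8: -522.
Profit is highest at q = 0. Equivalently, the lowest AVC in the table is 36/2 ≈ ¥18 at q = 2, and P = ¥12 falls below it — price never covers variable cost, so the firm shuts down and loses only its fixed cost.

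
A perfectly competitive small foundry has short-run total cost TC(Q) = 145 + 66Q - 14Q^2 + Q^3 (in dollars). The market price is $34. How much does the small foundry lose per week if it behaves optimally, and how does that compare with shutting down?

AVC = 66 - 14Q + Q^2 has its minimum $17 at Q = 7; price $34 clears that bar, so the firm operates.
MC = 66 - 28Q + 3Q^2. Setting P = MC and taking the root on the rising branch gives Q* = 8.
TR = 34·8 = 272. TC = 145 + 144 = 289. Profit = 272 − 289 = -$17.
Shutting down would mean losing the fixed cost of $145, so operating at a loss of $17 is better by $128.

Profit = -$17 at Q = 8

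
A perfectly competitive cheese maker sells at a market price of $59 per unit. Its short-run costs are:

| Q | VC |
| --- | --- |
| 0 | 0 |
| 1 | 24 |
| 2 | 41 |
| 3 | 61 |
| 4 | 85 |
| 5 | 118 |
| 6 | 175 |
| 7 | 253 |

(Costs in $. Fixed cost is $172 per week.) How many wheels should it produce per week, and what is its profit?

Q = 6; profit = $7

Compute π = P·Q − TC at each output: Q=0: -172; Q=1: -137; Q=2: -95; Q=3: -56; Q=4: -21; Q=5: 5; Q=6: 7; Q=7: -12.
Profit is maximized at Q = 6. AVC there is 175/6 = $29.17 ≤ P, so producing beats shutting down (which would give -$172).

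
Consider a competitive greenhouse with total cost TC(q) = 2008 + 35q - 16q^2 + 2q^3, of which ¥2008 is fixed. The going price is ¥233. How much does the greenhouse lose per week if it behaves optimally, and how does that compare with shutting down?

AVC = 35 - 16q + 2q^2 has its minimum ¥3 at q = 4; price ¥233 clears that bar, so the firm operates.
MC = 35 - 32q + 6q^2. Setting P = MC and taking the root on the rising branch gives q* = 9.
TR = 233·9 = 2097. TC = 2008 + 477 = 2485. Profit = 2097 − 2485 = -¥388.
That loss of ¥388 beats the ¥2008 the firm would lose by shutting down; producing recovers ¥1620 of fixed cost.

Profit = -¥388 at q = 9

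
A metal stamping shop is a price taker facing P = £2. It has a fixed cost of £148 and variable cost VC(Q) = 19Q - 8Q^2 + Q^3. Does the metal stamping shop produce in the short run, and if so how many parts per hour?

Shut down

Strip out fixed cost: VC = 19Q - 8Q^2 + Q^3. Then AVC = 19 - 8Q + Q^2 and MC = 19 - 16Q + 3Q^2.
The AVC parabola has its vertex at Q = 8/2 = 4, where AVC = 19 - 8·4 + 4^2 = £3.
With P < min AVC (£2 < £3), every unit sold adds to the loss.
The firm minimizes its loss by shutting down and losing only its fixed cost of £148.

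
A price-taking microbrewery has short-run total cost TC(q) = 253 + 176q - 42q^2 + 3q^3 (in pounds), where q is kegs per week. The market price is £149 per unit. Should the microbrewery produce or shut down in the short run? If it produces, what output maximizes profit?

Produce at q = 9

From TC, MC = TC'(q) = 176 - 84q + 9q^2 and AVC = VC/q = 176 - 42q + 3q^2.
The AVC parabola has its vertex at q = 42/6 = 7, where AVC = 176 - 42·7 + 3·7^2 = £29.
Because £149 ≥ £29, revenue can cover variable cost; the firm operates.
Solving P = MC: 27 - 84q + 9q^2 = 0 ⇒ q = 1/3 or 9. On the upward-sloping branch, q* = 9.
Check: AVC at q = 9 is £41 ≤ P, so revenue covers variable cost.
Profit = P·q − TC = 149·9 − 622 = £719.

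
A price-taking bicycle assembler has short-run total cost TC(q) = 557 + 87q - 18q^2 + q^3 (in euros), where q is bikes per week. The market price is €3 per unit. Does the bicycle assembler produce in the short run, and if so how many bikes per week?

From TC, MC = TC'(q) = 87 - 36q + 3q^2 and AVC = VC/q = 87 - 18q + q^2.
The AVC parabola has its vertex at q = 18/2 = 9, where AVC = 87 - 18·9 + 9^2 = €6.
P = €3 lies below min AVC = €6; no output level covers variable cost.
Shutting down limits the loss to fixed cost, €557.

Shut down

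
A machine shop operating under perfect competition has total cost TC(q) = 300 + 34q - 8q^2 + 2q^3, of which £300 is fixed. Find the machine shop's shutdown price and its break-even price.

AVC = 34 - 8q + 2q^2; minimized at q = 2, giving min AVC = £26. That is the shutdown price.
ATC = 300/q + 34 - 8q + 2q^2. Setting dATC/dq = −300/q^2 − 8 + 4q = 0 gives q = 5 (since 4·5^3 − 8·5^2 = 300).
min ATC = 300/5 + 34 − 8·5 + 2·5^2 = £104. That is the break-even price.
For £26 ≤ P < £104 the firm produces at a loss; below £26 it shuts down.

Shutdown price = £26; break-even price = £104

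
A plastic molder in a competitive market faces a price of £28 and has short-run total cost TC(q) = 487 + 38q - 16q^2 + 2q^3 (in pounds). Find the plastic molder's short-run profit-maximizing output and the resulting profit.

Profit = -£387 at q = 5

AVC = 38 - 16q + 2q^2; min AVC = £6 at q = 4. Since P = £28 ≥ min AVC, the firm produces.
With MC = 38 - 32q + 6q^2, P = MC on the upward-sloping part at q* = 5.
TR = 28·5 = 140. TC = 487 + 40 = 527. Profit = 140 − 527 = -£387.
By producing, the firm covers all variable cost plus £100 of fixed cost; shutting down would lose the full £487.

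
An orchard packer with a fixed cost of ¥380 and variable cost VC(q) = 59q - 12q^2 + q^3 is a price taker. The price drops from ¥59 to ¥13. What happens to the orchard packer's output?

Output falls from 8 to 0 (the firm shuts down)

MC = 59 - 24q + 3q^2; the shutdown threshold is min AVC = ¥23 (at q = 6).
With P = ¥59 above the shutdown price, P = MC gives q = 8.
At P = ¥13 < min AVC = ¥23, price no longer covers variable cost at any output, so the firm shuts down: q = 0.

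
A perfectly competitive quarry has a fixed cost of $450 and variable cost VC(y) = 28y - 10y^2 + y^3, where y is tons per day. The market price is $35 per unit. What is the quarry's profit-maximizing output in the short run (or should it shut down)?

Produce at y = 7

From TC, MC = TC'(y) = 28 - 20y + 3y^2 and AVC = VC/y = 28 - 10y + y^2.
AVC is minimized where dAVC/dy = -10 + 2y = 0, at y = 5; min AVC = 28 - 10·5 + 5^2 = $3.
Because $35 ≥ $3, revenue can cover variable cost; the firm operates.
Solving P = MC: -7 - 20y + 3y^2 = 0 ⇒ y = -1/3 or 7. On the upward-sloping branch, y* = 7.
Check: AVC at y = 7 is $7 ≤ P, so revenue covers variable cost.
Profit = P·y − TC = 35·7 − 499 = -$254, a loss, but smaller than the $450 fixed cost the firm would lose by shutting down.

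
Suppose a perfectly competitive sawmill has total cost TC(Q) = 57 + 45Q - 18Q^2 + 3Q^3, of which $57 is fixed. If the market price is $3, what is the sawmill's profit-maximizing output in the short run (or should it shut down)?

Strip out fixed cost: VC = 45Q - 18Q^2 + 3Q^3. Then AVC = 45 - 18Q + 3Q^2 and MC = 45 - 36Q + 9Q^2.
The AVC parabola has its vertex at Q = 18/6 = 3, where AVC = 45 - 18·3 + 3·3^2 = $18.
P = $3 lies below min AVC = $18; no output level covers variable cost.
Best response: produce nothing and absorb the $57 fixed cost.

Shut down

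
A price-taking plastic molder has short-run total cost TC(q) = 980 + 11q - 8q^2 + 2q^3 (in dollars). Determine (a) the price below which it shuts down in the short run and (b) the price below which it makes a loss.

AVC = 11 - 8q + 2q^2; minimized at q = 2, giving min AVC = $3. That is the shutdown price.
ATC = 980/q + 11 - 8q + 2q^2. Setting dATC/dq = −980/q^2 − 8 + 4q = 0 gives q = 7 (since 4·7^3 − 8·7^2 = 980).
min ATC = 980/7 + 11 − 8·7 + 2·7^2 = $193. That is the break-even price.
Between these two prices the firm operates at a loss; above $193 it earns a profit.

Shutdown price = $3; break-even price = $193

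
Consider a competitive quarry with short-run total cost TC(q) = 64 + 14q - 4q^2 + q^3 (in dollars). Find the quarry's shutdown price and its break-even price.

Shutdown price = min AVC. AVC = 14 - 4q + q^2, with vertex at q = 2 and minimum $10.
ATC = 64/q + 14 - 4q + q^2. Setting dATC/dq = −64/q^2 − 4 + 2q = 0 gives q = 4 (since 2·4^3 − 4·4^2 = 64).
min ATC = 64/4 + 14 − 4·4 + 4^2 = $30. That is the break-even price.
For $10 ≤ P < $30 the firm produces at a loss; below $10 it shuts down.

Shutdown price = $10; break-even price = $30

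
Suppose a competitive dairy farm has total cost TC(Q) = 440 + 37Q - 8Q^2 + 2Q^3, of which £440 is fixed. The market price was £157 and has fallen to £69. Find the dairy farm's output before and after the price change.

Output falls from 6 to 4

MC = 37 - 16Q + 6Q^2; the shutdown threshold is min AVC = £29 (at Q = 2).
At P = £157 ≥ min AVC, set P = MC on the rising branch: Q = 6.
At P = £69 ≥ min AVC, set P = MC: Q = 4. The firm stays open but cuts output.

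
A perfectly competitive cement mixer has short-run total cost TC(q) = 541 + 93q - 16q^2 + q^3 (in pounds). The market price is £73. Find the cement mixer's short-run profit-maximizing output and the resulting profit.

Profit = -£141 at q = 10

AVC = 93 - 16q + q^2 has its minimum £29 at q = 8; price £73 clears that bar, so the firm operates.
MC = 93 - 32q + 3q^2. Setting P = MC and taking the root on the rising branch gives q* = 10.
TR = 73·10 = 730. TC = 541 + 330 = 871. Profit = 730 − 871 = -£141.
By producing, the firm covers all variable cost plus £400 of fixed cost; shutting down would lose the full £541.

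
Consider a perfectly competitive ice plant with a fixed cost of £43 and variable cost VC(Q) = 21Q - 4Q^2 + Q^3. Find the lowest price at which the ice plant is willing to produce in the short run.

Short-run supply begins at min AVC. From VC = 21Q - 4Q^2 + Q^3, AVC = 21 - 4Q + Q^2.
At the minimum of AVC, MC = AVC. MC = 21 - 8Q + 3Q^2; setting MC = AVC gives 2Q^2 - 4Q = 0, so Q = 2. min AVC = 17.
So the shutdown price is £17.

£17 per unit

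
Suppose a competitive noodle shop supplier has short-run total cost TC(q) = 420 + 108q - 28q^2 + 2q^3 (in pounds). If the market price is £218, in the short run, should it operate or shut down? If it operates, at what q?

Produce at q = 11

Variable cost is VC = 108q - 28q^2 + 2q^3, so AVC = VC/q = 108 - 28q + 2q^2 and MC = dTC/dq = 108 - 56q + 6q^2.
AVC is minimized where dAVC/dq = -28 + 4q = 0, at q = 7; min AVC = 108 - 28·7 + 2·7^2 = £10.
P = £218 exceeds min AVC = £10, so the firm stays open.
Set P = MC: 218 = 108 - 56q + 6q^2 → -110 - 56q + 6q^2 = 0. The roots are q = -5/3 and q = 11; the profit-maximizing output is on the rising part of MC, so q* = 11.
Check: AVC at q = 11 is £42 ≤ P, so revenue covers variable cost.
Profit = P·q − TC = 218·11 − 882 = £1516.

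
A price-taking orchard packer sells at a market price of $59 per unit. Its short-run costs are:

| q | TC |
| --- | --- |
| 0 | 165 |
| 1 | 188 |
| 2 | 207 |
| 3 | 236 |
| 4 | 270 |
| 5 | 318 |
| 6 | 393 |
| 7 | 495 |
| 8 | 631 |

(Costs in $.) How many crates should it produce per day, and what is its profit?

Compute π = P·q − TC at each output: q=0: -165; q=1: -129; q=2: -89; q=3: -59; q=4: -34; q=5: -23; q=6: -39; q=7: -82; q=8: -159.
Profit is maximized at q = 5. AVC there is 153/5 = $30.60 ≤ P, so producing beats shutting down (which would give -$165).

q = 5; profit = -$23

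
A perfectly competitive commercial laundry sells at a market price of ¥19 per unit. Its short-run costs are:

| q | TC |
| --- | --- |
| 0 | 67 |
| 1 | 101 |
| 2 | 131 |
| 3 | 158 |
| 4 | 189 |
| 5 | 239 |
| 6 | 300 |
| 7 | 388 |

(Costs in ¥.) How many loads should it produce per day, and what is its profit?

Profit at each row (π = 19q − TC): q=0: -67; q=1: -82; q=2: -93; q=3: -101; q=4: -113; q=5: -144; q=6: -186; q=7: -255.
Profit is highest at q = 0. Equivalently, the lowest AVC in the table is 91/3 ≈ ¥30.33 at q = 3, and P = ¥19 falls below it — price never covers variable cost, so the firm shuts down and loses only its fixed cost.

q = 0 (shut down); profit = -¥67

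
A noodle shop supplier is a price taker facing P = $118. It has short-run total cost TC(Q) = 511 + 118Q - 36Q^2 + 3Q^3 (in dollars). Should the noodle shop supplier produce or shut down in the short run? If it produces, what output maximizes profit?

Produce at Q = 8

Variable cost is VC = 118Q - 36Q^2 + 3Q^3, so AVC = VC/Q = 118 - 36Q + 3Q^2 and MC = dTC/dQ = 118 - 72Q + 9Q^2.
AVC hits its minimum where MC = AVC, at Q = 6, giving min AVC = 118 - 36·6 + 3·6^2 = $10.
Because $118 ≥ $10, revenue can cover variable cost; the firm operates.
Set P = MC: 118 = 118 - 72Q + 9Q^2 → -72Q + 9Q^2 = 0. The roots are Q = 0 and Q = 8; the profit-maximizing output is on the rising part of MC, so Q* = 8.
Check: AVC at Q = 8 is $22 ≤ P, so revenue covers variable cost.
Profit = P·Q − TC = 118·8 − 687 = $257.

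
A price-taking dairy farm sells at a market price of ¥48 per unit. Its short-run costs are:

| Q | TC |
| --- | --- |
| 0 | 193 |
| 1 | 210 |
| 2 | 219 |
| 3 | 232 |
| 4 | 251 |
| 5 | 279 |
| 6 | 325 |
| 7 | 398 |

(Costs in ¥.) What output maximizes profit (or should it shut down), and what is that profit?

Q = 6; profit = -¥37

Tabulate TR − TC: Q=0: -193; Q=1: -162; Q=2: -123; Q=3: -88; Q=4: -59; Q=5: -39; Q=6: -37; Q=7: -62.
Profit is maximized at Q = 6. AVC there is 132/6 = ¥22 ≤ P, so producing beats shutting down (which would give -¥193).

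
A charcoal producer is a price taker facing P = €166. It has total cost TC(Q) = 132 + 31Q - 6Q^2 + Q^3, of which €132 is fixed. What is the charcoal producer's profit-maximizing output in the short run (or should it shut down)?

Produce at Q = 9

From TC, MC = TC'(Q) = 31 - 12Q + 3Q^2 and AVC = VC/Q = 31 - 6Q + Q^2.
AVC is minimized where dAVC/dQ = -6 + 2Q = 0, at Q = 3; min AVC = 31 - 6·3 + 3^2 = €22.
Because €166 ≥ €22, revenue can cover variable cost; the firm operates.
P = MC gives -135 - 12Q + 3Q^2 = 0, with roots -5 and 9. Take the larger (rising MC): Q* = 9.
Check: AVC at Q = 9 is €58 ≤ P, so revenue covers variable cost.
Profit = P·Q − TC = 166·9 − 654 = €840.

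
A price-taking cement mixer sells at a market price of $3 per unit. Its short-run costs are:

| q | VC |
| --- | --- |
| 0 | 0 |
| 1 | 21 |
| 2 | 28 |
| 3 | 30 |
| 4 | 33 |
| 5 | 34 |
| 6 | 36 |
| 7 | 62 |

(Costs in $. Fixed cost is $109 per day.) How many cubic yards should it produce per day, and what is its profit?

q = 0 (shut down); profit = -$109

Profit at each row (π = 3q − TC): q=0: -109; q=1: -127; q=2: -131; q=3: -130; q=4: -130; q=5: -128; q=6: -127; q=7: -150.
Profit is highest at q = 0. Equivalently, the lowest AVC in the table is 36/6 ≈ $6 at q = 6, and P = $3 falls below it — price never covers variable cost, so the firm shuts down and loses only its fixed cost.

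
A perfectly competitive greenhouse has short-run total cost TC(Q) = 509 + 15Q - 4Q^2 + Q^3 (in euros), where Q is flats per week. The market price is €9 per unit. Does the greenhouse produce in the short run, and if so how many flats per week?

From TC, MC = TC'(Q) = 15 - 8Q + 3Q^2 and AVC = VC/Q = 15 - 4Q + Q^2.
AVC hits its minimum where MC = AVC, at Q = 2, giving min AVC = 15 - 4·2 + 2^2 = €11.
Since P = €9 < min AVC = €11, price fails to cover variable cost at any output.
Best response: produce nothing and absorb the €509 fixed cost.

Shut down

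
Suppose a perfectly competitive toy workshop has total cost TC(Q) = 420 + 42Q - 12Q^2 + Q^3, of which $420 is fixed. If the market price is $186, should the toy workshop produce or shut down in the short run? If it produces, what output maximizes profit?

Variable cost is VC = 42Q - 12Q^2 + Q^3, so AVC = VC/Q = 42 - 12Q + Q^2 and MC = dTC/dQ = 42 - 24Q + 3Q^2.
The AVC parabola has its vertex at Q = 12/2 = 6, where AVC = 42 - 12·6 + 6^2 = $6.
Because $186 ≥ $6, revenue can cover variable cost; the firm operates.
Solving P = MC: -144 - 24Q + 3Q^2 = 0 ⇒ Q = -4 or 12. On the upward-sloping branch, Q* = 12.
Check: AVC at Q = 12 is $42 ≤ P, so revenue covers variable cost.
Profit = P·Q − TC = 186·12 − 924 = $1308.

Produce at Q = 12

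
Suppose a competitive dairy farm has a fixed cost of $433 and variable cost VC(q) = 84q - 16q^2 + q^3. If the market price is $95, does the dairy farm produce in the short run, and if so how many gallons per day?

Produce at q = 11

From TC, MC = TC'(q) = 84 - 32q + 3q^2 and AVC = VC/q = 84 - 16q + q^2.
The AVC parabola has its vertex at q = 16/2 = 8, where AVC = 84 - 16·8 + 8^2 = $20.
Because $95 ≥ $20, revenue can cover variable cost; the firm operates.
P = MC gives -11 - 32q + 3q^2 = 0, with roots -1/3 and 11. Take the larger (rising MC): q* = 11.
Check: AVC at q = 11 is $29 ≤ P, so revenue covers variable cost.
Profit = P·q − TC = 95·11 − 752 = $293.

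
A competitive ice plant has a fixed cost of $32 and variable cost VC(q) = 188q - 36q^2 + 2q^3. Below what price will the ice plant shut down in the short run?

The firm shuts down when price falls below the minimum of average variable cost. AVC = VC/q = 188 - 36q + 2q^2.
dAVC/dq = -36 + 4q = 0 gives q = 9. min AVC = 188 - 36·9 + 2·9^2 = 26.
So the shutdown price is $26.

$26 per unit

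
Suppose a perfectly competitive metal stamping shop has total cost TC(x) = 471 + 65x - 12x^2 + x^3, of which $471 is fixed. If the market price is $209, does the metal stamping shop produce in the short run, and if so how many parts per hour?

Produce at x = 12

Strip out fixed cost: VC = 65x - 12x^2 + x^3. Then AVC = 65 - 12x + x^2 and MC = 65 - 24x + 3x^2.
AVC is minimized where dAVC/dx = -12 + 2x = 0, at x = 6; min AVC = 65 - 12·6 + 6^2 = $29.
Since P = $209 ≥ min AVC = $29, price covers variable cost and the firm should produce.
Solving P = MC: -144 - 24x + 3x^2 = 0 ⇒ x = -4 or 12. On the upward-sloping branch, x* = 12.
Check: AVC at x = 12 is $65 ≤ P, so revenue covers variable cost.
Profit = P·x − TC = 209·12 − 1251 = $1257.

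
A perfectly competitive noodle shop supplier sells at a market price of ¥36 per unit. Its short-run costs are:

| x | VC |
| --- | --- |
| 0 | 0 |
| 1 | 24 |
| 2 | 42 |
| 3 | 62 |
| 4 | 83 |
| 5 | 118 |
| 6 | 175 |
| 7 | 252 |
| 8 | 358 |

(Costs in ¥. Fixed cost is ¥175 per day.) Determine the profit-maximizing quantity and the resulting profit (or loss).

x = 5; profit = -¥113

Tabulate TR − TC: x=0: -175; x=1: -163; x=2: -145; x=3: -129; x=4: -114; x=5: -113; x=6: -134; x=7: -175; x=8: -245.
Profit is maximized at x = 5. AVC there is 118/5 = ¥23.60 ≤ P, so producing beats shutting down (which would give -¥175).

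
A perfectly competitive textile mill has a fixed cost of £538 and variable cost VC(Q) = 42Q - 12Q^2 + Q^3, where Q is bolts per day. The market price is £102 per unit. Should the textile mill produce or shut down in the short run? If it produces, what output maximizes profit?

Produce at Q = 10

Variable cost is VC = 42Q - 12Q^2 + Q^3, so AVC = VC/Q = 42 - 12Q + Q^2 and MC = dTC/dQ = 42 - 24Q + 3Q^2.
AVC is minimized where dAVC/dQ = -12 + 2Q = 0, at Q = 6; min AVC = 42 - 12·6 + 6^2 = £6.
Because £102 ≥ £6, revenue can cover variable cost; the firm operates.
Set P = MC: 102 = 42 - 24Q + 3Q^2 → -60 - 24Q + 3Q^2 = 0. The roots are Q = -2 and Q = 10; the profit-maximizing output is on the rising part of MC, so Q* = 10.
Check: AVC at Q = 10 is £22 ≤ P, so revenue covers variable cost.
Profit = P·Q − TC = 102·10 − 758 = £262.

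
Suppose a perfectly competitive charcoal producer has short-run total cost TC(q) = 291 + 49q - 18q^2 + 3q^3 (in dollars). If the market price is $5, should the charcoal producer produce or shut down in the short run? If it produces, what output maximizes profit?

Shut down

Strip out fixed cost: VC = 49q - 18q^2 + 3q^3. Then AVC = 49 - 18q + 3q^2 and MC = 49 - 36q + 9q^2.
AVC hits its minimum where MC = AVC, at q = 3, giving min AVC = 49 - 18·3 + 3·3^2 = $22.
Since P = $5 < min AVC = $22, price fails to cover variable cost at any output.
Best response: produce nothing and absorb the $291 fixed cost.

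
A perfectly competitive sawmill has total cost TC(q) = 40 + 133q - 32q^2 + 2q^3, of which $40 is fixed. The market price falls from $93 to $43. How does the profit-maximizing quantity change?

AVC = 133 - 32q + 2q^2, minimized at q = 8 where min AVC = $5. MC = 133 - 64q + 6q^2.
With P = $93 above the shutdown price, P = MC gives q = 10.
At P = $43 ≥ min AVC, set P = MC: q = 9. The firm stays open but cuts output.

Output falls from 10 to 9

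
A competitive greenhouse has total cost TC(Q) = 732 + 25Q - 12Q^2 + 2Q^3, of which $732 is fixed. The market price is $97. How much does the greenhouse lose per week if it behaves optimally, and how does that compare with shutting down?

AVC = 25 - 12Q + 2Q^2 has its minimum $7 at Q = 3; price $97 clears that bar, so the firm operates.
MC = 25 - 24Q + 6Q^2. Setting P = MC and taking the root on the rising branch gives Q* = 6.
TR = 97·6 = 582. TC = 732 + 150 = 882. Profit = 582 − 882 = -$300.
That loss of $300 beats the $732 the firm would lose by shutting down; producing recovers $432 of fixed cost.

Profit = -$300 at Q = 6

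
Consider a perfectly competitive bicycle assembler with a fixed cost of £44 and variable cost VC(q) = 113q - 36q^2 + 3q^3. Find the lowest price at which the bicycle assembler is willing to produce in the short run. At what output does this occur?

Short-run supply begins at min AVC. From VC = 113q - 36q^2 + 3q^3, AVC = 113 - 36q + 3q^2.
dAVC/dq = -36 + 6q = 0 gives q = 6. min AVC = 113 - 36·6 + 3·6^2 = 5.
The firm shuts down for any P below £5.

£5 per unit, at q = 6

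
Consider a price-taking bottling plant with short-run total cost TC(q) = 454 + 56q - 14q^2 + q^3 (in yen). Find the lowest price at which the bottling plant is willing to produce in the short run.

The firm shuts down when price falls below the minimum of average variable cost. AVC = VC/q = 56 - 14q + q^2.
dAVC/dq = -14 + 2q = 0 gives q = 7. min AVC = 56 - 14·7 + 7^2 = 7.
The firm shuts down for any P below ¥7.

¥7 per unit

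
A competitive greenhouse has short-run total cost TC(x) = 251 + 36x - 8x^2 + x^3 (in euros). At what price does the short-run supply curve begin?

€20 per unit

The shutdown price is the minimum of AVC. VC = 36x - 8x^2 + x^3, so AVC = 36 - 8x + x^2.
At the minimum of AVC, MC = AVC. MC = 36 - 16x + 3x^2; setting MC = AVC gives 2x^2 - 8x = 0, so x = 4. min AVC = 20.
The firm shuts down for any P below €20.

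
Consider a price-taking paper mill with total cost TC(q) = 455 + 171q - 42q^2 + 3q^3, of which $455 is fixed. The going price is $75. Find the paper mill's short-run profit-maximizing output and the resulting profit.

AVC = 171 - 42q + 3q^2 has its minimum $24 at q = 7; price $75 clears that bar, so the firm operates.
With MC = 171 - 84q + 9q^2, P = MC on the upward-sloping part at q* = 8.
TR = 75·8 = 600. TC = 455 + 216 = 671. Profit = 600 − 671 = -$71.
Shutting down would mean losing the fixed cost of $455, so operating at a loss of $71 is better by $384.

Profit = -$71 at q = 8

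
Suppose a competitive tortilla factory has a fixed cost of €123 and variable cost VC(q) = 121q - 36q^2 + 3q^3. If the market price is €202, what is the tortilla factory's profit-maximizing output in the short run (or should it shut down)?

Produce at q = 9

Strip out fixed cost: VC = 121q - 36q^2 + 3q^3. Then AVC = 121 - 36q + 3q^2 and MC = 121 - 72q + 9q^2.
AVC is minimized where dAVC/dq = -36 + 6q = 0, at q = 6; min AVC = 121 - 36·6 + 3·6^2 = €13.
Since P = €202 ≥ min AVC = €13, price covers variable cost and the firm should produce.
Set P = MC: 202 = 121 - 72q + 9q^2 → -81 - 72q + 9q^2 = 0. The roots are q = -1 and q = 9; the profit-maximizing output is on the rising part of MC, so q* = 9.
Check: AVC at q = 9 is €40 ≤ P, so revenue covers variable cost.
Profit = P·q − TC = 202·9 − 483 = €1335.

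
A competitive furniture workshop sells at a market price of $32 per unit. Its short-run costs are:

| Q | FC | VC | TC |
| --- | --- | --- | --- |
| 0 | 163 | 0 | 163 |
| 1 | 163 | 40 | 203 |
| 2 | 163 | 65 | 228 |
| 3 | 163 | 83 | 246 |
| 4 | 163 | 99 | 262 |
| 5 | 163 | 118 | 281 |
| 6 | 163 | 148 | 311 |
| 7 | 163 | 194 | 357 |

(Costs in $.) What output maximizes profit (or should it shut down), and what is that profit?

Tabulate TR − TC: Q=0: -163; Q=1: -171; Q=2: -164; Q=3: -150; Q=4: -134; Q=5: -121; Q=6: -119; Q=7: -133.
Profit is maximized at Q = 6. AVC there is 148/6 = $24.67 ≤ P, so producing beats shutting down (which would give -$163).

Q = 6; profit = -$119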